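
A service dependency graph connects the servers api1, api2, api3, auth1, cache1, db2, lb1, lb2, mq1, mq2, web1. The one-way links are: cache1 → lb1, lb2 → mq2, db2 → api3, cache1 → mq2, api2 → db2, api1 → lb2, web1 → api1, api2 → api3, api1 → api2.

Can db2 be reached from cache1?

Explore from cache1.
Distance 1: reach lb1, mq2.
The search from cache1 is exhausted; no directed path reaches db2.

No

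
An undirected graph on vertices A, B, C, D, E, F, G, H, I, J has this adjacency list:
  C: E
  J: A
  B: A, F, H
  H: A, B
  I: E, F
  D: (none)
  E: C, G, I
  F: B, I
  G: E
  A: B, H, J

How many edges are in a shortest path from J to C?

6

Distance 0: J.
Distance 1: A.
Distance 2: B, H.
Distance 3: F.
Distance 4: I.
Distance 5: E.
Distance 6: C, G — contains C.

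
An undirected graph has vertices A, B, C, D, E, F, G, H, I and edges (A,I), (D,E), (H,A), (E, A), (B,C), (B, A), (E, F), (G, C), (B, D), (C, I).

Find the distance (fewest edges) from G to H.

4

Distance 0: G.
Distance 1: C.
Distance 2: B, I.
Distance 3: A, D.
Distance 4: E, H — contains H.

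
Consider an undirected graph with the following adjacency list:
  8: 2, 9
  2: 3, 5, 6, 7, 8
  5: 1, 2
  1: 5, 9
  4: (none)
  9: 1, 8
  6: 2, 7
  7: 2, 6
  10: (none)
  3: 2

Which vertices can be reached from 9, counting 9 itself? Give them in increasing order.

Start at 9.
Its neighbours: 1, 8.
Then their neighbours: 2, 5.
Then next layer: 3, 6, 7.
Nothing further is reachable.

1, 2, 3, 5, 6, 7, 8, 9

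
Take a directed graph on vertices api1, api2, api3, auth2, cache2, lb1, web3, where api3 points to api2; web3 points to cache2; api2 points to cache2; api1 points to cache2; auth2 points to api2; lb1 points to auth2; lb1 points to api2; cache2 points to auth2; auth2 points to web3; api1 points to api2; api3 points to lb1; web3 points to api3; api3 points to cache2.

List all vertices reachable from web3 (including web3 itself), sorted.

Start at web3.
Its neighbours: api3, cache2.
Then their neighbours: api2, auth2, lb1.
Nothing further is reachable.

api2, api3, auth2, cache2, lb1, web3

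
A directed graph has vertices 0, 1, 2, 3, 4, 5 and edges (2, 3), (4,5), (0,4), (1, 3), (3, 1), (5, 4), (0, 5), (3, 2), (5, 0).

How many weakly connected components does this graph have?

From 0: component {0, 4, 5}.
From 1: component {1, 2, 3}.
That's 2 components.

2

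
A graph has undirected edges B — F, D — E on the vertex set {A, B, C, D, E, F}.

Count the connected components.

From A: component {A}.
From B: component {B, F}.
From C: component {C}.
From D: component {D, E}.
That's 4 components.

4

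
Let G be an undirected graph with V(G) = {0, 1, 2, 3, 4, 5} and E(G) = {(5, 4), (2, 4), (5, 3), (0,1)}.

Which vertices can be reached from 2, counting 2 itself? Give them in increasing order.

2, 3, 4, 5

Start at 2.
Its neighbours: 4.
Then their neighbours: 5.
Then next layer: 3.
Nothing further is reachable.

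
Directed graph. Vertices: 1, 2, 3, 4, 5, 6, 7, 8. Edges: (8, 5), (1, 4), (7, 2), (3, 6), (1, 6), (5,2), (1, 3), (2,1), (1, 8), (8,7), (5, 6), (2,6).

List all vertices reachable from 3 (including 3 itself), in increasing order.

3, 6

Start at 3.
Its neighbours: 6.
Nothing further is reachable.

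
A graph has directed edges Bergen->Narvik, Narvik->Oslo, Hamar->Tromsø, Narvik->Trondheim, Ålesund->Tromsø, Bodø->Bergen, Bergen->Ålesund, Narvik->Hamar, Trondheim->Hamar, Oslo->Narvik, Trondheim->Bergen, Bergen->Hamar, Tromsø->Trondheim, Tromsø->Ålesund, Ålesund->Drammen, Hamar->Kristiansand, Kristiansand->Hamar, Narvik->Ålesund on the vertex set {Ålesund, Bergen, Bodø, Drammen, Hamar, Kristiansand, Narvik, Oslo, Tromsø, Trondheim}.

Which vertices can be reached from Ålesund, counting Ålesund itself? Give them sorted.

Start at Ålesund.
Its neighbours: Drammen, Tromsø.
Then their neighbours: Trondheim.
Then next layer: Bergen, Hamar.
Then next layer: Kristiansand, Narvik.
Then next layer: Oslo.
Nothing further is reachable.

Ålesund, Bergen, Drammen, Hamar, Kristiansand, Narvik, Oslo, Tromsø, Trondheim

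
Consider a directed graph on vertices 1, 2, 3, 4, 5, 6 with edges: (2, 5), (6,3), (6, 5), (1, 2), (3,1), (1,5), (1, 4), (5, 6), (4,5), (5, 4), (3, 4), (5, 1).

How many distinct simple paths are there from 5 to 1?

2

5→1
5→6→3→1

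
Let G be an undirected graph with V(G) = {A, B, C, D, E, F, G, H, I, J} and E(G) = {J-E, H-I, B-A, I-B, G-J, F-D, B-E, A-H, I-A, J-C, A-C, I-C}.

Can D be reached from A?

Explore from A.
Distance 1: reach B, C, H, I.
Distance 2: reach E, J.
Distance 3: reach G.
The search is exhausted without reaching D; it lies in a different component.

No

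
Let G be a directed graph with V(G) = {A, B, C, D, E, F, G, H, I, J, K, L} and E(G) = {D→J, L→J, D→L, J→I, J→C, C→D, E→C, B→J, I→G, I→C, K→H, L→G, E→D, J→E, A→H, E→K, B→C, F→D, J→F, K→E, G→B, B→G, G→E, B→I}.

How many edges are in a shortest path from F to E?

Distance 0: F.
Distance 1: D.
Distance 2: J, L.
Distance 3: C, E, G, I — contains E.

3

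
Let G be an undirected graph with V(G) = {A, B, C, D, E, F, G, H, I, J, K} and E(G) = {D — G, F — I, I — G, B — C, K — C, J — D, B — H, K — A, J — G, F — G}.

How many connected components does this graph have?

From A: component {A, B, C, H, K}.
From D: component {D, F, G, I, J}.
From E: component {E}.
That's 3 components.

3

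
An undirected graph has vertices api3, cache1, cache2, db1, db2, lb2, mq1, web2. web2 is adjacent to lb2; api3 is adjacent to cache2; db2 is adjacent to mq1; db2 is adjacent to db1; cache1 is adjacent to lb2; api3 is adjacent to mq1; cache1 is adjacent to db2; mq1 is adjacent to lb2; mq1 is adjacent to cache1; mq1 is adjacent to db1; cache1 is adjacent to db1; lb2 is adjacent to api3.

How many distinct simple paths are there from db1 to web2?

15

db1–cache1–db2–mq1–api3–lb2–web2
db1–cache1–db2–mq1–lb2–web2
db1–cache1–lb2–web2
db1–cache1–mq1–api3–lb2–web2
db1–cache1–mq1–lb2–web2
db1–db2–cache1–lb2–web2
db1–db2–cache1–mq1–api3–lb2–web2
db1–db2–cache1–mq1–lb2–web2
db1–db2–mq1–api3–lb2–web2
db1–db2–mq1–cache1–lb2–web2
db1–db2–mq1–lb2–web2
db1–mq1–api3–lb2–web2
db1–mq1–cache1–lb2–web2
db1–mq1–db2–cache1–lb2–web2
db1–mq1–lb2–web2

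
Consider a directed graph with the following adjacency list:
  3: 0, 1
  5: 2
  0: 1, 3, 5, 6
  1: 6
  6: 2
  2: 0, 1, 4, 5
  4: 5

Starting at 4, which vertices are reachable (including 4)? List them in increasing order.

Start at 4.
Its neighbours: 5.
Then their neighbours: 2.
Then next layer: 0, 1.
Then next layer: 3, 6.
Every vertex is now reached.

0, 1, 2, 3, 4, 5, 6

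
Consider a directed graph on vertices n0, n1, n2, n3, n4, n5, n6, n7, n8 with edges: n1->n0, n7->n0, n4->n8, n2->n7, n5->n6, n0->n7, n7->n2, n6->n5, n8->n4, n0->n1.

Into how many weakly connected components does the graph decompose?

4

From n0: component {n0, n1, n2, n7}.
From n3: component {n3}.
From n4: component {n4, n8}.
From n5: component {n5, n6}.
That's 4 components.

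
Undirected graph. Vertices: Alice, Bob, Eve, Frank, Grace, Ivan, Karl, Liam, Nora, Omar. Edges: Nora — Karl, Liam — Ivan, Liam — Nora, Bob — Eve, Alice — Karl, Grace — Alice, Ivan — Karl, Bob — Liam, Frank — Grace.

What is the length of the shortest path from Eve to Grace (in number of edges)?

6

Distance 0: Eve.
Distance 1: Bob.
Distance 2: Liam.
Distance 3: Ivan, Nora.
Distance 4: Karl.
Distance 5: Alice.
Distance 6: Grace — contains Grace.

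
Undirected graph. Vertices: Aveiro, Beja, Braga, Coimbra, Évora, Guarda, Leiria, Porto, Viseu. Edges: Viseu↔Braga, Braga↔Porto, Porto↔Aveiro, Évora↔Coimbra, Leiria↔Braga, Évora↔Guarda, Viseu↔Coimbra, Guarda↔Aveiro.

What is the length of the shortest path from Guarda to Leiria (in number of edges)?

4

Distance 0: Guarda.
Distance 1: Aveiro, Évora.
Distance 2: Coimbra, Porto.
Distance 3: Braga, Viseu.
Distance 4: Leiria — contains Leiria.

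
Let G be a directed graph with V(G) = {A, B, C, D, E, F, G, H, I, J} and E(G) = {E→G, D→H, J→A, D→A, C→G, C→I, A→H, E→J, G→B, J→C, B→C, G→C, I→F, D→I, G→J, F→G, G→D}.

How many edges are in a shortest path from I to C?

Distance 0: I.
Distance 1: F.
Distance 2: G.
Distance 3: B, C, D, J — contains C.

3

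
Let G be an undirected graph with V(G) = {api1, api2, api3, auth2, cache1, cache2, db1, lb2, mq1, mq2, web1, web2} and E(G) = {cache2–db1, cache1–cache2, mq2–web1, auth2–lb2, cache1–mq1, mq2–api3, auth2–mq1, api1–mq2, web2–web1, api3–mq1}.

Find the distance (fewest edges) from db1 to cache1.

Distance 0: db1.
Distance 1: cache2.
Distance 2: cache1 — contains cache1.

2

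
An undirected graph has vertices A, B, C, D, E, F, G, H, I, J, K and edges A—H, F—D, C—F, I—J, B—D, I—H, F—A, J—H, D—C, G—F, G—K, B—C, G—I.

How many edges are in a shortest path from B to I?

4

Distance 0: B.
Distance 1: C, D.
Distance 2: F.
Distance 3: A, G.
Distance 4: H, I, K — contains I.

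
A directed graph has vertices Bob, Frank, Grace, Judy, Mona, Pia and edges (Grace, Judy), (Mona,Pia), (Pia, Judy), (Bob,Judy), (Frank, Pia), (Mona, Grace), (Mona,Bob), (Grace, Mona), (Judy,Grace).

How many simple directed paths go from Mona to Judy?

Mona→Bob→Judy
Mona→Grace→Judy
Mona→Pia→Judy

3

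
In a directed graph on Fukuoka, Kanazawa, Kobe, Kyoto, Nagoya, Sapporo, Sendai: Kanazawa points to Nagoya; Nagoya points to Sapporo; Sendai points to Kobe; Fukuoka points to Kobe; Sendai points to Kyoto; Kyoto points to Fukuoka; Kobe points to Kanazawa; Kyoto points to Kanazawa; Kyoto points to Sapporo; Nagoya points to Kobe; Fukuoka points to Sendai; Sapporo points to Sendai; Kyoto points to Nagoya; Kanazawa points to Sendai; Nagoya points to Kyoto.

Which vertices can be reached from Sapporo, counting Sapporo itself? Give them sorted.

Fukuoka, Kanazawa, Kobe, Kyoto, Nagoya, Sapporo, Sendai

Start at Sapporo.
Its neighbours: Sendai.
Then their neighbours: Kobe, Kyoto.
Then next layer: Fukuoka, Kanazawa, Nagoya.
Every vertex is now reached.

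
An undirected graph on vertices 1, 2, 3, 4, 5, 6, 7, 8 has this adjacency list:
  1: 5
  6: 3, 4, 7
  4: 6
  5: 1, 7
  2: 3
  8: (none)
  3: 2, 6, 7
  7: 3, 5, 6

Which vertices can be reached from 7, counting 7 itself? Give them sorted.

Start at 7.
Its neighbours: 3, 5, 6.
Then their neighbours: 1, 2, 4.
Nothing further is reachable.

1, 2, 3, 4, 5, 6, 7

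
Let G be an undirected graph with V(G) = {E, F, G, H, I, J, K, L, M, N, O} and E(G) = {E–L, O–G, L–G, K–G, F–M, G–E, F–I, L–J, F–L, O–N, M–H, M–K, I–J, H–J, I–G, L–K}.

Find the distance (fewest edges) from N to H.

5

Distance 0: N.
Distance 1: O.
Distance 2: G.
Distance 3: E, I, K, L.
Distance 4: F, J, M.
Distance 5: H — contains H.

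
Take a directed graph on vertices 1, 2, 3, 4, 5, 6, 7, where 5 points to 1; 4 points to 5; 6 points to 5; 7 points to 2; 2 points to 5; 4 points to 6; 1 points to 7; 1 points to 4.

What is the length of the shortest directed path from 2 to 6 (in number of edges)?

4

Distance 0: 2.
Distance 1: 5.
Distance 2: 1.
Distance 3: 4, 7.
Distance 4: 6 — contains 6.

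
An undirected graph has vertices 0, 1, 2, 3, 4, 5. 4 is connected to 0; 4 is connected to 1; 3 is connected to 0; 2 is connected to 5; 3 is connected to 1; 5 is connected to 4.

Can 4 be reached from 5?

Yes

Explore from 5.
Distance 1: reach 2, 4.
Found 4.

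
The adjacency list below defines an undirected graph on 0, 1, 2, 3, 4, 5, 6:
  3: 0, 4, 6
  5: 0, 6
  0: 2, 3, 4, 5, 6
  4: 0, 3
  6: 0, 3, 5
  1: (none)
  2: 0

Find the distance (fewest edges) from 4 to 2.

2

Distance 0: 4.
Distance 1: 0, 3.
Distance 2: 2, 5, 6 — contains 2.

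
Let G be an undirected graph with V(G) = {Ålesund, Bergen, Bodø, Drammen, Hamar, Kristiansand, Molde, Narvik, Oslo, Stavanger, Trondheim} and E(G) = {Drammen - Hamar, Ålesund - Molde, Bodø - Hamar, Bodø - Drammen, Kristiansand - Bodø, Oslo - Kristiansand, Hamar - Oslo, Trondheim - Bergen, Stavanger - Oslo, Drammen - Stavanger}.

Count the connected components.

4

From Ålesund: component {Ålesund, Molde}.
From Bergen: component {Bergen, Trondheim}.
From Bodø: component {Bodø, Drammen, Hamar, Kristiansand, Oslo, Stavanger}.
From Narvik: component {Narvik}.
That's 4 components.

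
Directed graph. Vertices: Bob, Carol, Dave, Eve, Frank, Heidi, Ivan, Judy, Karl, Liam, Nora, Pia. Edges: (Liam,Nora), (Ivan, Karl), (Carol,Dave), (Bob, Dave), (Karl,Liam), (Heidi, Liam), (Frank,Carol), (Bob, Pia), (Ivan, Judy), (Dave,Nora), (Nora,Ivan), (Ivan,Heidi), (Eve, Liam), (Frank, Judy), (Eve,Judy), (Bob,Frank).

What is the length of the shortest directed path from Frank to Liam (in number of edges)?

Distance 0: Frank.
Distance 1: Carol, Judy.
Distance 2: Dave.
Distance 3: Nora.
Distance 4: Ivan.
Distance 5: Heidi, Karl.
Distance 6: Liam — contains Liam.

6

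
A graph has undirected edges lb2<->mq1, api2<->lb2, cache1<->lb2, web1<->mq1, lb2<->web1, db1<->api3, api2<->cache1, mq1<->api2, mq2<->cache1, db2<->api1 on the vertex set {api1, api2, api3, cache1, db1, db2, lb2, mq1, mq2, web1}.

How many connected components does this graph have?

From api1: component {api1, db2}.
From api2: component {api2, cache1, lb2, mq1, mq2, web1}.
From api3: component {api3, db1}.
That's 3 components.

3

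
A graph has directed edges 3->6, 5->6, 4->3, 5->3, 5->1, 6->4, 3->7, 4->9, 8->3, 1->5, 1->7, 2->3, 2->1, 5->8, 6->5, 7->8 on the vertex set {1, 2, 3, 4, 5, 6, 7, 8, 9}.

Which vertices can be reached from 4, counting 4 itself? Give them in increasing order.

Start at 4.
Its neighbours: 3, 9.
Then their neighbours: 6, 7.
Then next layer: 5, 8.
Then next layer: 1.
Nothing further is reachable.

1, 3, 4, 5, 6, 7, 8, 9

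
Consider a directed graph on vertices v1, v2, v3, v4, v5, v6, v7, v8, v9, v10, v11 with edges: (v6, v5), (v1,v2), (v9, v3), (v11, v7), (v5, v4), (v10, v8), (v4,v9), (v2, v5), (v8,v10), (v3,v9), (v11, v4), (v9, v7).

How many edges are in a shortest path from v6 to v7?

4

Distance 0: v6.
Distance 1: v5.
Distance 2: v4.
Distance 3: v9.
Distance 4: v3, v7 — contains v7.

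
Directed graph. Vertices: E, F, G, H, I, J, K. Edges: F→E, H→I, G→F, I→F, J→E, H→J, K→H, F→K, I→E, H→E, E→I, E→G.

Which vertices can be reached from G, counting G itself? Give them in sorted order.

E, F, G, H, I, J, K

Start at G.
Its neighbours: F.
Then their neighbours: E, K.
Then next layer: H, I.
Then next layer: J.
Every vertex is now reached.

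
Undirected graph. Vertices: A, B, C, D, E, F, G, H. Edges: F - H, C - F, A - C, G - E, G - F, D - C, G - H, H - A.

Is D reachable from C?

Yes

Explore from C.
Distance 1: reach A, D, F.
Found D.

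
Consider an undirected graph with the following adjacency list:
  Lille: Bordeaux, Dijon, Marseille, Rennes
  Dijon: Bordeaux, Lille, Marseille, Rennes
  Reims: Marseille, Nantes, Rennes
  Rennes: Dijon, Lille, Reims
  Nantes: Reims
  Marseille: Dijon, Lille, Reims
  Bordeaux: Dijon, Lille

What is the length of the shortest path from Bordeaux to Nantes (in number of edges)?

4

Distance 0: Bordeaux.
Distance 1: Dijon, Lille.
Distance 2: Marseille, Rennes.
Distance 3: Reims.
Distance 4: Nantes — contains Nantes.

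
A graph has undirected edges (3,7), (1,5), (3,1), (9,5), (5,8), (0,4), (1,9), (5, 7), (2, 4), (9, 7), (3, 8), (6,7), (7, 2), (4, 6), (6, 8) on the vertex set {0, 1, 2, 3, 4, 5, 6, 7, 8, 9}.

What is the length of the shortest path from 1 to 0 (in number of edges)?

Distance 0: 1.
Distance 1: 3, 5, 9.
Distance 2: 7, 8.
Distance 3: 2, 6.
Distance 4: 4.
Distance 5: 0 — contains 0.

5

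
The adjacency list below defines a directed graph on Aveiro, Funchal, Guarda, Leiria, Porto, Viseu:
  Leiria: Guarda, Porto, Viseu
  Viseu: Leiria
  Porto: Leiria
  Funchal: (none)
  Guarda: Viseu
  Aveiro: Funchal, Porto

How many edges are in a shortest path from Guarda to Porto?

Distance 0: Guarda.
Distance 1: Viseu.
Distance 2: Leiria.
Distance 3: Porto — contains Porto.

3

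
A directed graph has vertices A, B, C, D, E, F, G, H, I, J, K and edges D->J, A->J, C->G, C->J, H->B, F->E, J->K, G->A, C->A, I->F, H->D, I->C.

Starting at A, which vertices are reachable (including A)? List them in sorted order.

A, J, K

Start at A.
Its neighbours: J.
Then their neighbours: K.
Nothing further is reachable.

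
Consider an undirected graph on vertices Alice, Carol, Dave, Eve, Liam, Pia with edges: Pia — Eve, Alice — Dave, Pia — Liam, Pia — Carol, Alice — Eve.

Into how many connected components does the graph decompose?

From Alice: component {Alice, Carol, Dave, Eve, Liam, Pia}.
That's 1 component.

1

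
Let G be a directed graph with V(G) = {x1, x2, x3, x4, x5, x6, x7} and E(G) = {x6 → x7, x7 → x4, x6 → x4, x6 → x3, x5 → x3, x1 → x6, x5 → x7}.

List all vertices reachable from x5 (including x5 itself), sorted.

x3, x4, x5, x7

Start at x5.
Its neighbours: x3, x7.
Then their neighbours: x4.
Nothing further is reachable.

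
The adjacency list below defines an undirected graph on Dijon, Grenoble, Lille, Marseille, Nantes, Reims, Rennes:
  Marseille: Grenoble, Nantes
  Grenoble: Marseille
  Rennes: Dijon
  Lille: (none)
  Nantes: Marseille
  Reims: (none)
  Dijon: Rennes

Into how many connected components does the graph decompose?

4

From Dijon: component {Dijon, Rennes}.
From Grenoble: component {Grenoble, Marseille, Nantes}.
From Lille: component {Lille}.
From Reims: component {Reims}.
That's 4 components.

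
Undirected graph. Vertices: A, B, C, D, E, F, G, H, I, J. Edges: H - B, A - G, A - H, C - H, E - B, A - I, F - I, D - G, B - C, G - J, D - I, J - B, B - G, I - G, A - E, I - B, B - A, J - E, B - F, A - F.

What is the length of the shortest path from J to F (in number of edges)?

Distance 0: J.
Distance 1: B, E, G.
Distance 2: A, C, D, F, H, I — contains F.

2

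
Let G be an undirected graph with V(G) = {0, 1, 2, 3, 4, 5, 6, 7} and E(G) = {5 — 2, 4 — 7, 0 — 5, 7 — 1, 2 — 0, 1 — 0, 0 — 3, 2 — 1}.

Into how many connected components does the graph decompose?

From 0: component {0, 1, 2, 3, 4, 5, 7}.
From 6: component {6}.
That's 2 components.

2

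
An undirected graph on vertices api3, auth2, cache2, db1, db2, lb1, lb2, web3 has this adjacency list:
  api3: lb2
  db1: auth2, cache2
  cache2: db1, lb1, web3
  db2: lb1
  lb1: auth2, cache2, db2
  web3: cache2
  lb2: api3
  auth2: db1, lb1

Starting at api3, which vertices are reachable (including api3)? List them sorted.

api3, lb2

Start at api3.
Its neighbours: lb2.
Nothing further is reachable.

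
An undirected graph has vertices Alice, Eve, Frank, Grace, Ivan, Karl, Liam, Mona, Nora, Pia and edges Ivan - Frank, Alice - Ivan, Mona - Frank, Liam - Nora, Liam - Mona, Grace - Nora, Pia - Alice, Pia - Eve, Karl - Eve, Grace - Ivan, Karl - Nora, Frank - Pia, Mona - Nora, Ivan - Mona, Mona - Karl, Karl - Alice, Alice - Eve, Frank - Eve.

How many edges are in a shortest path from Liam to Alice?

Distance 0: Liam.
Distance 1: Mona, Nora.
Distance 2: Frank, Grace, Ivan, Karl.
Distance 3: Alice, Eve, Pia — contains Alice.

3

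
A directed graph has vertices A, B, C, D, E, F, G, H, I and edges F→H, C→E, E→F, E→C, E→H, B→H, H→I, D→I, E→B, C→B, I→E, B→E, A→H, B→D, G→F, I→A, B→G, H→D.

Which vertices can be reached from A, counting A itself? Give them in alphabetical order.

Start at A.
Its neighbours: H.
Then their neighbours: D, I.
Then next layer: E.
Then next layer: B, C, F.
Then next layer: G.
Every vertex is now reached.

A, B, C, D, E, F, G, H, I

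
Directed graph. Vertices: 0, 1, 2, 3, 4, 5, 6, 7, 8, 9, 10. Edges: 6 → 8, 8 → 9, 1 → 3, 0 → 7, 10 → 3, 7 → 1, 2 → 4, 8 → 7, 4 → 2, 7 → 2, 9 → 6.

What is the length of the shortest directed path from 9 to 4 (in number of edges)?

5

Distance 0: 9.
Distance 1: 6.
Distance 2: 8.
Distance 3: 7.
Distance 4: 1, 2.
Distance 5: 3, 4 — contains 4.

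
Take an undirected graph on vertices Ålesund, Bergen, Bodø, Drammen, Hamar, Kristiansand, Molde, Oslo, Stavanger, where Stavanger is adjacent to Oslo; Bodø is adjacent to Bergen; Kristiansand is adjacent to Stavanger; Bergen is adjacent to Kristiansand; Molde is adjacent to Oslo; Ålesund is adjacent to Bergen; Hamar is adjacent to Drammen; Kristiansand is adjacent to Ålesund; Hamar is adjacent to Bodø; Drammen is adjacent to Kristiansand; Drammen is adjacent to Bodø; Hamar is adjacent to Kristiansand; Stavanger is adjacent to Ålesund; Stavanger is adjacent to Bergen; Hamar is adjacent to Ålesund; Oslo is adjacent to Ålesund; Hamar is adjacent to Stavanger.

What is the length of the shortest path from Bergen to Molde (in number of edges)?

3

Distance 0: Bergen.
Distance 1: Ålesund, Bodø, Kristiansand, Stavanger.
Distance 2: Drammen, Hamar, Oslo.
Distance 3: Molde — contains Molde.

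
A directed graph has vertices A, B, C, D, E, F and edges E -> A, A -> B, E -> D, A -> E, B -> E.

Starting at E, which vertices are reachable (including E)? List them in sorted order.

Start at E.
Its neighbours: A, D.
Then their neighbours: B.
Nothing further is reachable.

A, B, D, E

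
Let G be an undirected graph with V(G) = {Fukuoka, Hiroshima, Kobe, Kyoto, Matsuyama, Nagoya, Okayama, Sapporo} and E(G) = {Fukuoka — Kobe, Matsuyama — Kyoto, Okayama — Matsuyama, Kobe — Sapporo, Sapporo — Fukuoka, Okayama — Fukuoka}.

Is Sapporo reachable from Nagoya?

No

Nagoya has no edges, so nothing is reachable from it.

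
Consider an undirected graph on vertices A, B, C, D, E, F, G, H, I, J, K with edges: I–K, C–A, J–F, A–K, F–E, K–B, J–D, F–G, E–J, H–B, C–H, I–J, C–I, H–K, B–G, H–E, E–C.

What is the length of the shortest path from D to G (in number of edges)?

3

Distance 0: D.
Distance 1: J.
Distance 2: E, F, I.
Distance 3: C, G, H, K — contains G.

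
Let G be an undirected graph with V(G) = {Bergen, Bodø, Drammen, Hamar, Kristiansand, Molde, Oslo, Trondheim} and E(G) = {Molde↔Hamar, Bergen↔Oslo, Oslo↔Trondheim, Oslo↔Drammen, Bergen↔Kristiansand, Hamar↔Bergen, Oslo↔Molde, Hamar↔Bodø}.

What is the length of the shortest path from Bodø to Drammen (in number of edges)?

Distance 0: Bodø.
Distance 1: Hamar.
Distance 2: Bergen, Molde.
Distance 3: Kristiansand, Oslo.
Distance 4: Drammen, Trondheim — contains Drammen.

4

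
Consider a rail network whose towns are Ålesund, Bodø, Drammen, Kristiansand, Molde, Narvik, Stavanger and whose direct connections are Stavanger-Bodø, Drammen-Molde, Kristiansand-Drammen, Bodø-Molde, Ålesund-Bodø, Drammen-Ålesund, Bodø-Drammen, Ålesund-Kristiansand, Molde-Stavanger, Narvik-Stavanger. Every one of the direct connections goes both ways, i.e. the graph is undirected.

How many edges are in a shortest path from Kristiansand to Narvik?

Distance 0: Kristiansand.
Distance 1: Ålesund, Drammen.
Distance 2: Bodø, Molde.
Distance 3: Stavanger.
Distance 4: Narvik — contains Narvik.

4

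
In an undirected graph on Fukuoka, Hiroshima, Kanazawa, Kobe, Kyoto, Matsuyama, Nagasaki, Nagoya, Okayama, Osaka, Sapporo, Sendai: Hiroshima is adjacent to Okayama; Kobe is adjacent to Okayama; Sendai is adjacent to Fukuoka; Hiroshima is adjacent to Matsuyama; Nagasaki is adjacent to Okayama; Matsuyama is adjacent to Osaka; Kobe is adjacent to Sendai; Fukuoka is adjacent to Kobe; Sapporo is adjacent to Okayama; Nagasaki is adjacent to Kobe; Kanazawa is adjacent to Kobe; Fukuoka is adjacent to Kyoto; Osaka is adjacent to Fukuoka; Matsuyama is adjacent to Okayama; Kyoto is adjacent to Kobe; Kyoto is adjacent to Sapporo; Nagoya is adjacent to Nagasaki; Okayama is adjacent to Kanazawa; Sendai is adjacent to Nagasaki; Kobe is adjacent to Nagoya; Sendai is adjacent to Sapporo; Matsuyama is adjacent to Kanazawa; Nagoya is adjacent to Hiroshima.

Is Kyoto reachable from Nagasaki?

Yes

Explore from Nagasaki.
Distance 1: reach Kobe, Nagoya, Okayama, Sendai.
Distance 2: reach Fukuoka, Hiroshima, Kanazawa, Kyoto, Matsuyama, Sapporo.
Found Kyoto.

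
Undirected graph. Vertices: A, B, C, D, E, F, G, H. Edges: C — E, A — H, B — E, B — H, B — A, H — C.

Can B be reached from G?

G has no edges, so nothing is reachable from it.

No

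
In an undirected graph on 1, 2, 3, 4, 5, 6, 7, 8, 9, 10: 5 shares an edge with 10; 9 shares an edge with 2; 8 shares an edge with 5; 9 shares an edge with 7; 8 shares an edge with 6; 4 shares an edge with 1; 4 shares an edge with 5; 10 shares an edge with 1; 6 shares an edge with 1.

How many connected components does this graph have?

3

From 1: component {1, 4, 5, 6, 8, 10}.
From 2: component {2, 7, 9}.
From 3: component {3}.
That's 3 components.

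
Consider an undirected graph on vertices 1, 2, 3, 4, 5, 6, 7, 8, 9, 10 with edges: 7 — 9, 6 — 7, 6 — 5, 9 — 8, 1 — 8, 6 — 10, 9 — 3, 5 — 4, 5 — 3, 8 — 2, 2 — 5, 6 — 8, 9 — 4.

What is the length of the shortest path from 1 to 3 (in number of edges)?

Distance 0: 1.
Distance 1: 8.
Distance 2: 2, 6, 9.
Distance 3: 3, 4, 5, 7, 10 — contains 3.

3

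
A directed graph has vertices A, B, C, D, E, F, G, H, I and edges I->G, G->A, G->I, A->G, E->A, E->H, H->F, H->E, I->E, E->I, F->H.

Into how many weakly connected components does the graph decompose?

4

From A: component {A, E, F, G, H, I}.
From B: component {B}.
From C: component {C}.
From D: component {D}.
That's 4 components.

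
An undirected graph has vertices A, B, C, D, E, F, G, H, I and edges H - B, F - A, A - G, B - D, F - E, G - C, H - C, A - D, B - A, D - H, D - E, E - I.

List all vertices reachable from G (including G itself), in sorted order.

Start at G.
Its neighbours: A, C.
Then their neighbours: B, D, F, H.
Then next layer: E.
Then next layer: I.
Every vertex is now reached.

A, B, C, D, E, F, G, H, I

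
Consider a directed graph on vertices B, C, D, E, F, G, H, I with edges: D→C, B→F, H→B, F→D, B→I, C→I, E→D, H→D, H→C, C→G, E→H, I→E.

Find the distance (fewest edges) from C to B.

Distance 0: C.
Distance 1: G, I.
Distance 2: E.
Distance 3: D, H.
Distance 4: B — contains B.

4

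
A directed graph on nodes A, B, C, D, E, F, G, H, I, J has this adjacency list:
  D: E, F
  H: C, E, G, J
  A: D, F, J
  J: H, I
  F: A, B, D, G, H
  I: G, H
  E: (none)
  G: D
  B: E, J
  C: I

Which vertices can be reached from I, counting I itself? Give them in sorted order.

Start at I.
Its neighbours: G, H.
Then their neighbours: C, D, E, J.
Then next layer: F.
Then next layer: A, B.
Every vertex is now reached.

A, B, C, D, E, F, G, H, I, J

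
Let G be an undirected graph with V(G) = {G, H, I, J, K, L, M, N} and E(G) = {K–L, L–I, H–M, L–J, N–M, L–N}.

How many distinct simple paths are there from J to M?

1

J–L–N–M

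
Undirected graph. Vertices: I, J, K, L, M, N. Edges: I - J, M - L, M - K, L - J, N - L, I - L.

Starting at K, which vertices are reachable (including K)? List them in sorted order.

Start at K.
Its neighbours: M.
Then their neighbours: L.
Then next layer: I, J, N.
Every vertex is now reached.

I, J, K, L, M, N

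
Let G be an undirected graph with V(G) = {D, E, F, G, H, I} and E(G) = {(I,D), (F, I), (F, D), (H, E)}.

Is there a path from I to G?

No

Explore from I.
Distance 1: reach D, F.
The search is exhausted without reaching G; it lies in a different component.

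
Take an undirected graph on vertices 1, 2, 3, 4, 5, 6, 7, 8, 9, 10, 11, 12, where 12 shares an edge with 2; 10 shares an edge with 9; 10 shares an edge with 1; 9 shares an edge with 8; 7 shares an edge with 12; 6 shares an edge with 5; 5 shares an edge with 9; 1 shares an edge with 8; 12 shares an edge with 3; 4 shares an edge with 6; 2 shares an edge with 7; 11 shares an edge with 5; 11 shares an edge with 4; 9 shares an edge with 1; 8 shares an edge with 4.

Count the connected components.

From 1: component {1, 4, 5, 6, 8, 9, 10, 11}.
From 2: component {2, 3, 7, 12}.
That's 2 components.

2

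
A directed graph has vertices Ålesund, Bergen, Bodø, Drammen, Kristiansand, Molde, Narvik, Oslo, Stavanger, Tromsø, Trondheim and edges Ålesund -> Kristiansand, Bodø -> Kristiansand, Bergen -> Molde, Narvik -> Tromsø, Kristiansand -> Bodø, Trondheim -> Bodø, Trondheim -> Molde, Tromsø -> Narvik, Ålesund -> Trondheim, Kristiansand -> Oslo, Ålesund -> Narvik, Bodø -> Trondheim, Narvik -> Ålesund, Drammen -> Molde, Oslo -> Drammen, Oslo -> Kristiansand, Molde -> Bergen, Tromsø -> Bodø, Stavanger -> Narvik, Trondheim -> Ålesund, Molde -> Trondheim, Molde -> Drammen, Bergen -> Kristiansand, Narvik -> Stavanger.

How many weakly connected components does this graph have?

From Ålesund: component {Ålesund, Bergen, Bodø, Drammen, Kristiansand, Molde, Narvik, Oslo, Stavanger, Tromsø, Trondheim}.
That's 1 component.

1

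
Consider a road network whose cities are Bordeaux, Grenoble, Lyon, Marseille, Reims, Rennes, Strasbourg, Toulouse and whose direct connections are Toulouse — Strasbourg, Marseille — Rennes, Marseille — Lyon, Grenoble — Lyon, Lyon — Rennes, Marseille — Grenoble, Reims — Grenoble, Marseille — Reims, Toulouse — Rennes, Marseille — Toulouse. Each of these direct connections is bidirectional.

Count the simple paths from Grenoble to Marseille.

5

Grenoble–Lyon–Marseille
Grenoble–Lyon–Rennes–Marseille
Grenoble–Lyon–Rennes–Toulouse–Marseille
Grenoble–Marseille
Grenoble–Reims–Marseille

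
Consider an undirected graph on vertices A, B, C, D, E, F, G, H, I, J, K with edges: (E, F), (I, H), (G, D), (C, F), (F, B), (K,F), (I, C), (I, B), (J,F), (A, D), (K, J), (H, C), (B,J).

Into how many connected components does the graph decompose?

From A: component {A, D, G}.
From B: component {B, C, E, F, H, I, J, K}.
That's 2 components.

2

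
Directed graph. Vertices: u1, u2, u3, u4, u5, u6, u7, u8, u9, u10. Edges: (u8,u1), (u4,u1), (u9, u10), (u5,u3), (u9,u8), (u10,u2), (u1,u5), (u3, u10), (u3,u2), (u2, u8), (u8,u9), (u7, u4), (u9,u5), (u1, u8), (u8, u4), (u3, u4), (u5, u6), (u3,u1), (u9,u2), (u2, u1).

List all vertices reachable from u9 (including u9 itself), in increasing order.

u1, u2, u3, u4, u5, u6, u8, u9, u10

Start at u9.
Its neighbours: u2, u5, u8, u10.
Then their neighbours: u1, u3, u4, u6.
Nothing further is reachable.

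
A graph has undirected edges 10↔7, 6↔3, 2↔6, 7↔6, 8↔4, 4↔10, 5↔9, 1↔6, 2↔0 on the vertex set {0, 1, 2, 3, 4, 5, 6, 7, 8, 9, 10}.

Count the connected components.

2

From 0: component {0, 1, 2, 3, 4, 6, 7, 8, 10}.
From 5: component {5, 9}.
That's 2 components.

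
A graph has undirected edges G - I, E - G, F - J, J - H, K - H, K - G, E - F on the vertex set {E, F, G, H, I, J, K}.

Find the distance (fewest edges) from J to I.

Distance 0: J.
Distance 1: F, H.
Distance 2: E, K.
Distance 3: G.
Distance 4: I — contains I.

4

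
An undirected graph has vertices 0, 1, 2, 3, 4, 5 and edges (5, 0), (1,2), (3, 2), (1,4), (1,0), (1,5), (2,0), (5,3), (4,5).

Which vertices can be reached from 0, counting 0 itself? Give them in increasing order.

Start at 0.
Its neighbours: 1, 2, 5.
Then their neighbours: 3, 4.
Every vertex is now reached.

0, 1, 2, 3, 4, 5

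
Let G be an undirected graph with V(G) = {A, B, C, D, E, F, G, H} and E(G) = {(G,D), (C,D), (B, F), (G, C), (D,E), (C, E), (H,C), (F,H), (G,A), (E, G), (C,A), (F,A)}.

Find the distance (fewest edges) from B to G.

Distance 0: B.
Distance 1: F.
Distance 2: A, H.
Distance 3: C, G — contains G.

3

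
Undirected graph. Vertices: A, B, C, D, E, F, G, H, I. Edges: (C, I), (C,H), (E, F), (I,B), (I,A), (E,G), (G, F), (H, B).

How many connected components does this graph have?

3

From A: component {A, B, C, H, I}.
From D: component {D}.
From E: component {E, F, G}.
That's 3 components.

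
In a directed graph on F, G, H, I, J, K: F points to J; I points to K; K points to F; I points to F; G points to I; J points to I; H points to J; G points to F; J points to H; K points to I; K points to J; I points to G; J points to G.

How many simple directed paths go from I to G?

4

I→F→J→G
I→G
I→K→F→J→G
I→K→J→G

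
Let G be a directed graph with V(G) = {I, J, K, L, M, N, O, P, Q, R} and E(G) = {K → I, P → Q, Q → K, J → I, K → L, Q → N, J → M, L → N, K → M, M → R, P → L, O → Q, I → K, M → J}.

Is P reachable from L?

Explore from L.
Distance 1: reach N.
The search from L is exhausted; no directed path reaches P.

No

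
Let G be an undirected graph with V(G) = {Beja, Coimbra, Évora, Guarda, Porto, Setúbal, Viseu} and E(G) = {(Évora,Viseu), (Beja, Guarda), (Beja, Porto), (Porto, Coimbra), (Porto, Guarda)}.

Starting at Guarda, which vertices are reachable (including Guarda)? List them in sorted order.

Beja, Coimbra, Guarda, Porto

Start at Guarda.
Its neighbours: Beja, Porto.
Then their neighbours: Coimbra.
Nothing further is reachable.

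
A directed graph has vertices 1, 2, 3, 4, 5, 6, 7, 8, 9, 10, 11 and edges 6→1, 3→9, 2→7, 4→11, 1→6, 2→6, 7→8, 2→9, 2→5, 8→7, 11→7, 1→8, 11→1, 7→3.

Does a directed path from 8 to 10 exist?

Explore from 8.
Distance 1: reach 7.
Distance 2: reach 3.
Distance 3: reach 9.
The search from 8 is exhausted; no directed path reaches 10.

No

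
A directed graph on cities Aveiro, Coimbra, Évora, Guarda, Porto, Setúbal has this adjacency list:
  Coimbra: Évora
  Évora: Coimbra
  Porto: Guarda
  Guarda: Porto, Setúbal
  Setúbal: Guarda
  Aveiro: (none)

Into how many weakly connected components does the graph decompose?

3

From Aveiro: component {Aveiro}.
From Coimbra: component {Coimbra, Évora}.
From Guarda: component {Guarda, Porto, Setúbal}.
That's 3 components.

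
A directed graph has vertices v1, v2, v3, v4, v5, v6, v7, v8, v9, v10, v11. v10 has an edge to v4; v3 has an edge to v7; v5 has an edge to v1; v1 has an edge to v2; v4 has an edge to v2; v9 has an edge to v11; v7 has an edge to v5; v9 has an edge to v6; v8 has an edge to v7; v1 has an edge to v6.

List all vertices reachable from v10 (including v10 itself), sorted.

Start at v10.
Its neighbours: v4.
Then their neighbours: v2.
Nothing further is reachable.

v2, v4, v10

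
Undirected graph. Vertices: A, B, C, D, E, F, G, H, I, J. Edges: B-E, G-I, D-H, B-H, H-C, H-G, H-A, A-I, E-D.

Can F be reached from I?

Explore from I.
Distance 1: reach A, G.
Distance 2: reach H.
Distance 3: reach B, C, D.
Distance 4: reach E.
The search is exhausted without reaching F; it lies in a different component.

No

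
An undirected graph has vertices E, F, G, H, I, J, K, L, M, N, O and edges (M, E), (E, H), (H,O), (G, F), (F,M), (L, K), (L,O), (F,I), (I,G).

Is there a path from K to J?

Explore from K.
Distance 1: reach L.
Distance 2: reach O.
Distance 3: reach H.
Distance 4: reach E.
Distance 5: reach M.
Distance 6: reach F.
Distance 7: reach G, I.
The search is exhausted without reaching J; it lies in a different component.

No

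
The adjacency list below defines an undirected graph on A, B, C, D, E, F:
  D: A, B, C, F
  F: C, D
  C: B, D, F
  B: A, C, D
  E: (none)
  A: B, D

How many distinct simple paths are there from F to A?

7

F–C–B–A
F–C–B–D–A
F–C–D–A
F–C–D–B–A
F–D–A
F–D–B–A
F–D–C–B–A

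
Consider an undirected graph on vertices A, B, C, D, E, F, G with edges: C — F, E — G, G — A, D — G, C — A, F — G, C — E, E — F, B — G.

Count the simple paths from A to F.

A–C–E–F
A–C–E–G–F
A–C–F
A–G–E–C–F
A–G–E–F
A–G–F

6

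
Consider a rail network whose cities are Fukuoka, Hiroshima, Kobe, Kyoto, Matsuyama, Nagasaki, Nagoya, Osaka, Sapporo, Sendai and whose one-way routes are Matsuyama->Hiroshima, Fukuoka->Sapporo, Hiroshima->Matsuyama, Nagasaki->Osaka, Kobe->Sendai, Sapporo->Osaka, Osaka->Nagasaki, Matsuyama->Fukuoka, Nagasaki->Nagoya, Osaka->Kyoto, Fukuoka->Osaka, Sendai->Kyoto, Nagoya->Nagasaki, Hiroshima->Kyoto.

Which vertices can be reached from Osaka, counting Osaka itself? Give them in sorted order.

Kyoto, Nagasaki, Nagoya, Osaka

Start at Osaka.
Its neighbours: Kyoto, Nagasaki.
Then their neighbours: Nagoya.
Nothing further is reachable.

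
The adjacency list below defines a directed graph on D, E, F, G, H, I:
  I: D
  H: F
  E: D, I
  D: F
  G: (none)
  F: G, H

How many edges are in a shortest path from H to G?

2

Distance 0: H.
Distance 1: F.
Distance 2: G — contains G.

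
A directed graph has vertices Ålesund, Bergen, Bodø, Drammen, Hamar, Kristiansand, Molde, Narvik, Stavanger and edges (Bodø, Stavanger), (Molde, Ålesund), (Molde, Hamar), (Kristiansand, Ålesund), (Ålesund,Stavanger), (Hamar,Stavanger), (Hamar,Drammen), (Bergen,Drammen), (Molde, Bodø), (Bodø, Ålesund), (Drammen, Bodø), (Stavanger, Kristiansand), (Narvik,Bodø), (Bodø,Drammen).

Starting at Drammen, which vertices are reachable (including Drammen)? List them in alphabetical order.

Ålesund, Bodø, Drammen, Kristiansand, Stavanger

Start at Drammen.
Its neighbours: Bodø.
Then their neighbours: Ålesund, Stavanger.
Then next layer: Kristiansand.
Nothing further is reachable.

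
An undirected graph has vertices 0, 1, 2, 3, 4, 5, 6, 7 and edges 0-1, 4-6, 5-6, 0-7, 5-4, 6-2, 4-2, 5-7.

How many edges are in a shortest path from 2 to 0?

4

Distance 0: 2.
Distance 1: 4, 6.
Distance 2: 5.
Distance 3: 7.
Distance 4: 0 — contains 0.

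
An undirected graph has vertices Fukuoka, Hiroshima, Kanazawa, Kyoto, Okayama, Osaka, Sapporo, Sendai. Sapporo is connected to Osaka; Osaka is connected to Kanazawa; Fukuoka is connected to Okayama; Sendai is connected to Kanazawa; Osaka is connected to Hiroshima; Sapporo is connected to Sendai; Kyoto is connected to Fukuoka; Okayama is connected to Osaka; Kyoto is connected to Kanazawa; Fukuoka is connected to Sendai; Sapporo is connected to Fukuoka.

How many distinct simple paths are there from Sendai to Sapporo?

8

Sendai–Fukuoka–Kyoto–Kanazawa–Osaka–Sapporo
Sendai–Fukuoka–Okayama–Osaka–Sapporo
Sendai–Fukuoka–Sapporo
Sendai–Kanazawa–Kyoto–Fukuoka–Okayama–Osaka–Sapporo
Sendai–Kanazawa–Kyoto–Fukuoka–Sapporo
Sendai–Kanazawa–Osaka–Okayama–Fukuoka–Sapporo
Sendai–Kanazawa–Osaka–Sapporo
Sendai–Sapporo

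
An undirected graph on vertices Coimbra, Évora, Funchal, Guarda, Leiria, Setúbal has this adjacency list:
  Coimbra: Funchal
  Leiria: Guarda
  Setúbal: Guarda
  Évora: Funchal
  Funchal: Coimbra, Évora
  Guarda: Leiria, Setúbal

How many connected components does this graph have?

2

From Coimbra: component {Coimbra, Évora, Funchal}.
From Guarda: component {Guarda, Leiria, Setúbal}.
That's 2 components.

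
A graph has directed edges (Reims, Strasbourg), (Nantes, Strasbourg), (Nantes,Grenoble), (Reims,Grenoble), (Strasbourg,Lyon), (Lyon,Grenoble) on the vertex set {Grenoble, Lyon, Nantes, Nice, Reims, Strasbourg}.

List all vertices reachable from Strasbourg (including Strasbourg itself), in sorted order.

Grenoble, Lyon, Strasbourg

Start at Strasbourg.
Its neighbours: Lyon.
Then their neighbours: Grenoble.
Nothing further is reachable.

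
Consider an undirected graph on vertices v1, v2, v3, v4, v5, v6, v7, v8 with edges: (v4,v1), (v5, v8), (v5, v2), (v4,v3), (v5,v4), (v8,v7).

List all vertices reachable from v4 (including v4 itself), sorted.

Start at v4.
Its neighbours: v1, v3, v5.
Then their neighbours: v2, v8.
Then next layer: v7.
Nothing further is reachable.

v1, v2, v3, v4, v5, v7, v8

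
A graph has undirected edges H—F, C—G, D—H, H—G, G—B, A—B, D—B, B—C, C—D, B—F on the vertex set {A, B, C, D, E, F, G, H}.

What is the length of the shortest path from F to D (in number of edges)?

2

Distance 0: F.
Distance 1: B, H.
Distance 2: A, C, D, G — contains D.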